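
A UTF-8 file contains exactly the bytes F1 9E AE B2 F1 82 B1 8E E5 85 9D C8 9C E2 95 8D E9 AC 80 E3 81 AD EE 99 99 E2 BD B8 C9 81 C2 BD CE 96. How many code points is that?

Byte at offset 0: 0xF1 = 11110001 → 4-byte char (#1). Advance 4.
Byte at offset 4: 0xF1 = 11110001 → 4-byte char (#2). Advance 4.
Byte at offset 8: 0xE5 = 11100101 → 3-byte char (#3). Advance 3.
Byte at offset 11: 0xC8 = 11001000 → 2-byte char (#4). Advance 2.
Byte at offset 13: 0xE2 = 11100010 → 3-byte char (#5). Advance 3.
Byte at offset 16: 0xE9 = 11101001 → 3-byte char (#6). Advance 3.
Byte at offset 19: 0xE3 = 11100011 → 3-byte char (#7). Advance 3.
Byte at offset 22: 0xEE = 11101110 → 3-byte char (#8). Advance 3.
Byte at offset 25: 0xE2 = 11100010 → 3-byte char (#9). Advance 3.
Byte at offset 28: 0xC9 = 11001001 → 2-byte char (#10). Advance 2.
Byte at offset 30: 0xC2 = 11000010 → 2-byte char (#11). Advance 2.
Byte at offset 32: 0xCE = 11001110 → 2-byte char (#12). Advance 2.
Reached end at offset 34 after 12 code points.

12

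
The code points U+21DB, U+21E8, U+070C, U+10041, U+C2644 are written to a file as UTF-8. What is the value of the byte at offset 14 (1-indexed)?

1-indexed offset 14 is 0-indexed offset 13.
U+21DB → 3-byte form E2 87 9B at offsets 0–2.
U+21E8 → 3-byte form E2 87 A8 at offsets 3–5.
U+070C → 2-byte form DC 8C at offsets 6–7.
U+10041 → 4-byte form F0 90 81 81 at offsets 8–11.
U+C2644 → 4-byte form F3 82 99 84 at offsets 12–15.
Offset 13 falls in char 5's range; it's byte 2 of F3 82 99 84 = 0x82.

0x82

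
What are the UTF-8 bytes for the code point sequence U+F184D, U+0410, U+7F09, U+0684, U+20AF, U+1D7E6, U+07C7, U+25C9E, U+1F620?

U+F184D: 4-byte form → F3 B1 A1 8D.
U+0410: 2-byte form → D0 90.
U+7F09: 3-byte form → E7 BC 89.
U+0684: 2-byte form → DA 84.
U+20AF: 3-byte form → E2 82 AF.
U+1D7E6: 4-byte form → F0 9D 9F A6.
U+07C7: 2-byte form → DF 87.
U+25C9E: 4-byte form → F0 A5 B2 9E.
U+1F620: 4-byte form → F0 9F 98 A0.
Concatenated (28 bytes): F3 B1 A1 8D D0 90 E7 BC 89 DA 84 E2 82 AF F0 9D 9F A6 DF 87 F0 A5 B2 9E F0 9F 98 A0.

F3 B1 A1 8D D0 90 E7 BC 89 DA 84 E2 82 AF F0 9D 9F A6 DF 87 F0 A5 B2 9E F0 9F 98 A0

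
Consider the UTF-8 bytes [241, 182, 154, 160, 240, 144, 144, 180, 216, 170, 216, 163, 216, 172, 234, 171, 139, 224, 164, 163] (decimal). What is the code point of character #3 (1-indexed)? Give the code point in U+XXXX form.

U+062A

Offset 0: leading byte 0xF1 = 11110001 → 4-byte char #1 = F1 B6 9A A0.
Offset 4: leading byte 0xF0 = 11110000 → 4-byte char #2 = F0 90 90 B4.
Offset 8: leading byte 0xD8 = 11011000 → 2-byte char #3 = D8 AA.
Leading byte 0xD8 = 11011000 matches 110xxxxx → 2-byte sequence.
Byte 1: 0xD8 = 11011000, payload 11000 (5 bits).
Byte 2: 0xAA = 10101010 (10xxxxxx ✓), payload 101010.
Concatenate: 11000101010 = 0x62A (11 bits → U+062A).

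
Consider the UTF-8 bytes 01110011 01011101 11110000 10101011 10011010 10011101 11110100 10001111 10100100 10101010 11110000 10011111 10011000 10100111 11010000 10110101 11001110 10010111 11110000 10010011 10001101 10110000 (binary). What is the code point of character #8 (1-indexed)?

Offset 0: leading byte 0x73 = 01110011 → 1-byte char #1 = 73.
Offset 1: leading byte 0x5D = 01011101 → 1-byte char #2 = 5D.
Offset 2: leading byte 0xF0 = 11110000 → 4-byte char #3 = F0 AB 9A 9D.
Offset 6: leading byte 0xF4 = 11110100 → 4-byte char #4 = F4 8F A4 AA.
Offset 10: leading byte 0xF0 = 11110000 → 4-byte char #5 = F0 9F 98 A7.
Offset 14: leading byte 0xD0 = 11010000 → 2-byte char #6 = D0 B5.
Offset 16: leading byte 0xCE = 11001110 → 2-byte char #7 = CE 97.
Offset 18: leading byte 0xF0 = 11110000 → 4-byte char #8 = F0 93 8D B0.
Leading byte 0xF0 = 11110000 matches 11110xxx → 4-byte sequence.
Byte 1: 0xF0 = 11110000, payload 000 (3 bits).
Byte 2: 0x93 = 10010011 (10xxxxxx ✓), payload 010011.
Byte 3: 0x8D = 10001101 (10xxxxxx ✓), payload 001101.
Byte 4: 0xB0 = 10110000 (10xxxxxx ✓), payload 110000.
Concatenate: 000010011001101110000 = 0x13370 (21 bits → U+13370).

U+13370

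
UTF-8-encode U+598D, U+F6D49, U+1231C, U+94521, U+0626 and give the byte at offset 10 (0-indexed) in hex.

0x9C

U+598D → 3-byte form E5 A6 8D at offsets 0–2.
U+F6D49 → 4-byte form F3 B6 B5 89 at offsets 3–6.
U+1231C → 4-byte form F0 92 8C 9C at offsets 7–10.
Offset 10 falls in char 3's range; it's byte 4 of F0 92 8C 9C = 0x9C.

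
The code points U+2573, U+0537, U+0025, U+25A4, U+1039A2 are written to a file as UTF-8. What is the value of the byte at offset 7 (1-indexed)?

1-indexed offset 7 is 0-indexed offset 6.
U+2573 → 3-byte form E2 95 B3 at offsets 0–2.
U+0537 → 2-byte form D4 B7 at offsets 3–4.
U+0025 → 1-byte form 25 at offsets 5–5.
U+25A4 → 3-byte form E2 96 A4 at offsets 6–8.
Offset 6 falls in char 4's range; it's byte 1 of E2 96 A4 = 0xE2.

0xE2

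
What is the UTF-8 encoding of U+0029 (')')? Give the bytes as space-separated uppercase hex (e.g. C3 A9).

29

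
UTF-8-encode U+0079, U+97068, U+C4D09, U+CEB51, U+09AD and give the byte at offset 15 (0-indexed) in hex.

0xAD

U+0079 → 1-byte form 79 at offsets 0–0.
U+97068 → 4-byte form F2 97 81 A8 at offsets 1–4.
U+C4D09 → 4-byte form F3 84 B4 89 at offsets 5–8.
U+CEB51 → 4-byte form F3 8E AD 91 at offsets 9–12.
U+09AD → 3-byte form E0 A6 AD at offsets 13–15.
Offset 15 falls in char 5's range; it's byte 3 of E0 A6 AD = 0xAD.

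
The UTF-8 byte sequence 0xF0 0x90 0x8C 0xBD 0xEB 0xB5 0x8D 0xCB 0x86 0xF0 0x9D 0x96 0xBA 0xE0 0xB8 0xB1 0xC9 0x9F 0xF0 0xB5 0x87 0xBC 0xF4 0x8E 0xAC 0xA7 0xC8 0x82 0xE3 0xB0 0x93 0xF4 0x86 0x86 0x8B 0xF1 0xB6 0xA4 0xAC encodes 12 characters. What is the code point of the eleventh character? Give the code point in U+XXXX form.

U+10618B

Offset 0: leading byte 0xF0 = 11110000 → 4-byte char #1 = F0 90 8C BD.
Offset 4: leading byte 0xEB = 11101011 → 3-byte char #2 = EB B5 8D.
Offset 7: leading byte 0xCB = 11001011 → 2-byte char #3 = CB 86.
Offset 9: leading byte 0xF0 = 11110000 → 4-byte char #4 = F0 9D 96 BA.
Offset 13: leading byte 0xE0 = 11100000 → 3-byte char #5 = E0 B8 B1.
Offset 16: leading byte 0xC9 = 11001001 → 2-byte char #6 = C9 9F.
Offset 18: leading byte 0xF0 = 11110000 → 4-byte char #7 = F0 B5 87 BC.
Offset 22: leading byte 0xF4 = 11110100 → 4-byte char #8 = F4 8E AC A7.
Offset 26: leading byte 0xC8 = 11001000 → 2-byte char #9 = C8 82.
Offset 28: leading byte 0xE3 = 11100011 → 3-byte char #10 = E3 B0 93.
Offset 31: leading byte 0xF4 = 11110100 → 4-byte char #11 = F4 86 86 8B.
Leading byte 0xF4 = 11110100 matches 11110xxx → 4-byte sequence.
Byte 1: 0xF4 = 11110100, payload 100 (3 bits).
Byte 2: 0x86 = 10000110 (10xxxxxx ✓), payload 000110.
Byte 3: 0x86 = 10000110 (10xxxxxx ✓), payload 000110.
Byte 4: 0x8B = 10001011 (10xxxxxx ✓), payload 001011.
Concatenate: 100000110000110001011 = 0x10618B (21 bits → U+10618B).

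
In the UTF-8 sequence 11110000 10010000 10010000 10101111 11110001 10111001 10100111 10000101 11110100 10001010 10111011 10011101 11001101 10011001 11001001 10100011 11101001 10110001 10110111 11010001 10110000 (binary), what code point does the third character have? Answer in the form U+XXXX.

U+10AEDD

Offset 0: leading byte 0xF0 = 11110000 → 4-byte char #1 = F0 90 90 AF.
Offset 4: leading byte 0xF1 = 11110001 → 4-byte char #2 = F1 B9 A7 85.
Offset 8: leading byte 0xF4 = 11110100 → 4-byte char #3 = F4 8A BB 9D.
Leading byte 0xF4 = 11110100 matches 11110xxx → 4-byte sequence.
Byte 1: 0xF4 = 11110100, payload 100 (3 bits).
Byte 2: 0x8A = 10001010 (10xxxxxx ✓), payload 001010.
Byte 3: 0xBB = 10111011 (10xxxxxx ✓), payload 111011.
Byte 4: 0x9D = 10011101 (10xxxxxx ✓), payload 011101.
Concatenate: 100001010111011011101 = 0x10AEDD (21 bits → U+10AEDD).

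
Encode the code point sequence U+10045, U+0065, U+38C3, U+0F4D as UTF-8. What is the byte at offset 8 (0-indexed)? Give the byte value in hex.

U+10045 → 4-byte form F0 90 81 85 at offsets 0–3.
U+0065 → 1-byte form 65 at offsets 4–4.
U+38C3 → 3-byte form E3 A3 83 at offsets 5–7.
U+0F4D → 3-byte form E0 BD 8D at offsets 8–10.
Offset 8 falls in char 4's range; it's byte 1 of E0 BD 8D = 0xE0.

0xE0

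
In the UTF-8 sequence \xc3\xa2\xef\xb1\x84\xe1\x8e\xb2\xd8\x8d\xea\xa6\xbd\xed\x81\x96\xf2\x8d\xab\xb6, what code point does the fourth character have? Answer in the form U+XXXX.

U+060D

Offset 0: leading byte 0xC3 = 11000011 → 2-byte char #1 = C3 A2.
Offset 2: leading byte 0xEF = 11101111 → 3-byte char #2 = EF B1 84.
Offset 5: leading byte 0xE1 = 11100001 → 3-byte char #3 = E1 8E B2.
Offset 8: leading byte 0xD8 = 11011000 → 2-byte char #4 = D8 8D.
Leading byte 0xD8 = 11011000 matches 110xxxxx → 2-byte sequence.
Byte 1: 0xD8 = 11011000, payload 11000 (5 bits).
Byte 2: 0x8D = 10001101 (10xxxxxx ✓), payload 001101.
Concatenate: 11000001101 = 0x60D (11 bits → U+060D).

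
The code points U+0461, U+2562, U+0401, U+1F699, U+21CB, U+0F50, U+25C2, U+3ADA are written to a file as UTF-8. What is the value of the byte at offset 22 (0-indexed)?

U+0461 → 2-byte form D1 A1 at offsets 0–1.
U+2562 → 3-byte form E2 95 A2 at offsets 2–4.
U+0401 → 2-byte form D0 81 at offsets 5–6.
U+1F699 → 4-byte form F0 9F 9A 99 at offsets 7–10.
U+21CB → 3-byte form E2 87 8B at offsets 11–13.
U+0F50 → 3-byte form E0 BD 90 at offsets 14–16.
U+25C2 → 3-byte form E2 97 82 at offsets 17–19.
U+3ADA → 3-byte form E3 AB 9A at offsets 20–22.
Offset 22 falls in char 8's range; it's byte 3 of E3 AB 9A = 0x9A.

0x9A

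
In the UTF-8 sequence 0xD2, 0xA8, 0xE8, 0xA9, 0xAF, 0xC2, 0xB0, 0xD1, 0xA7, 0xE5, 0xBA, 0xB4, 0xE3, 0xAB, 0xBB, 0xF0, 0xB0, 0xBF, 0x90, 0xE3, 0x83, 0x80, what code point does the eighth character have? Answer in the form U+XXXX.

U+30C0

Offset 0: leading byte 0xD2 = 11010010 → 2-byte char #1 = D2 A8.
Offset 2: leading byte 0xE8 = 11101000 → 3-byte char #2 = E8 A9 AF.
Offset 5: leading byte 0xC2 = 11000010 → 2-byte char #3 = C2 B0.
Offset 7: leading byte 0xD1 = 11010001 → 2-byte char #4 = D1 A7.
Offset 9: leading byte 0xE5 = 11100101 → 3-byte char #5 = E5 BA B4.
Offset 12: leading byte 0xE3 = 11100011 → 3-byte char #6 = E3 AB BB.
Offset 15: leading byte 0xF0 = 11110000 → 4-byte char #7 = F0 B0 BF 90.
Offset 19: leading byte 0xE3 = 11100011 → 3-byte char #8 = E3 83 80.
Leading byte 0xE3 = 11100011 matches 1110xxxx → 3-byte sequence.
Byte 1: 0xE3 = 11100011, payload 0011 (4 bits).
Byte 2: 0x83 = 10000011 (10xxxxxx ✓), payload 000011.
Byte 3: 0x80 = 10000000 (10xxxxxx ✓), payload 000000.
Concatenate: 0011000011000000 = 0x30C0 (16 bits → U+30C0).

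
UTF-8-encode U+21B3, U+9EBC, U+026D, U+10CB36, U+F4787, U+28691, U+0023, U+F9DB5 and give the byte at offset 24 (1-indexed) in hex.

0xB6

1-indexed offset 24 is 0-indexed offset 23.
U+21B3 → 3-byte form E2 86 B3 at offsets 0–2.
U+9EBC → 3-byte form E9 BA BC at offsets 3–5.
U+026D → 2-byte form C9 AD at offsets 6–7.
U+10CB36 → 4-byte form F4 8C AC B6 at offsets 8–11.
U+F4787 → 4-byte form F3 B4 9E 87 at offsets 12–15.
U+28691 → 4-byte form F0 A8 9A 91 at offsets 16–19.
U+0023 → 1-byte form 23 at offsets 20–20.
U+F9DB5 → 4-byte form F3 B9 B6 B5 at offsets 21–24.
Offset 23 falls in char 8's range; it's byte 3 of F3 B9 B6 B5 = 0xB6.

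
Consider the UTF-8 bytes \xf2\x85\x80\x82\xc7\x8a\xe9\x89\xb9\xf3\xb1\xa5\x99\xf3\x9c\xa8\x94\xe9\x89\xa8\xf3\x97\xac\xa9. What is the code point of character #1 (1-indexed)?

Offset 0: leading byte 0xF2 = 11110010 → 4-byte char #1 = F2 85 80 82.
Leading byte 0xF2 = 11110010 matches 11110xxx → 4-byte sequence.
Byte 1: 0xF2 = 11110010, payload 010 (3 bits).
Byte 2: 0x85 = 10000101 (10xxxxxx ✓), payload 000101.
Byte 3: 0x80 = 10000000 (10xxxxxx ✓), payload 000000.
Byte 4: 0x82 = 10000010 (10xxxxxx ✓), payload 000010.
Concatenate: 010000101000000000010 = 0x85002 (21 bits → U+85002).

U+85002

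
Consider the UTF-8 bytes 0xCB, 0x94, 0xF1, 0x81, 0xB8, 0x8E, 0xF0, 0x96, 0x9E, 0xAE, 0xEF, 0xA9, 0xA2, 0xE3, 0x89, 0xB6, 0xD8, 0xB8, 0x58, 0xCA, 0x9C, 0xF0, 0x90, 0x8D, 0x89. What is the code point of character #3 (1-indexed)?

Offset 0: leading byte 0xCB = 11001011 → 2-byte char #1 = CB 94.
Offset 2: leading byte 0xF1 = 11110001 → 4-byte char #2 = F1 81 B8 8E.
Offset 6: leading byte 0xF0 = 11110000 → 4-byte char #3 = F0 96 9E AE.
Leading byte 0xF0 = 11110000 matches 11110xxx → 4-byte sequence.
Byte 1: 0xF0 = 11110000, payload 000 (3 bits).
Byte 2: 0x96 = 10010110 (10xxxxxx ✓), payload 010110.
Byte 3: 0x9E = 10011110 (10xxxxxx ✓), payload 011110.
Byte 4: 0xAE = 10101110 (10xxxxxx ✓), payload 101110.
Concatenate: 000010110011110101110 = 0x167AE (21 bits → U+167AE).

U+167AE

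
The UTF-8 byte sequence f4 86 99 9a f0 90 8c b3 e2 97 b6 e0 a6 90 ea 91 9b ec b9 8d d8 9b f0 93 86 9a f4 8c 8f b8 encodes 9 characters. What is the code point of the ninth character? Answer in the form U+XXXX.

U+10C3F8

Offset 0: leading byte 0xF4 = 11110100 → 4-byte char #1 = F4 86 99 9A.
Offset 4: leading byte 0xF0 = 11110000 → 4-byte char #2 = F0 90 8C B3.
Offset 8: leading byte 0xE2 = 11100010 → 3-byte char #3 = E2 97 B6.
Offset 11: leading byte 0xE0 = 11100000 → 3-byte char #4 = E0 A6 90.
Offset 14: leading byte 0xEA = 11101010 → 3-byte char #5 = EA 91 9B.
Offset 17: leading byte 0xEC = 11101100 → 3-byte char #6 = EC B9 8D.
Offset 20: leading byte 0xD8 = 11011000 → 2-byte char #7 = D8 9B.
Offset 22: leading byte 0xF0 = 11110000 → 4-byte char #8 = F0 93 86 9A.
Offset 26: leading byte 0xF4 = 11110100 → 4-byte char #9 = F4 8C 8F B8.
Leading byte 0xF4 = 11110100 matches 11110xxx → 4-byte sequence.
Byte 1: 0xF4 = 11110100, payload 100 (3 bits).
Byte 2: 0x8C = 10001100 (10xxxxxx ✓), payload 001100.
Byte 3: 0x8F = 10001111 (10xxxxxx ✓), payload 001111.
Byte 4: 0xB8 = 10111000 (10xxxxxx ✓), payload 111000.
Concatenate: 100001100001111111000 = 0x10C3F8 (21 bits → U+10C3F8).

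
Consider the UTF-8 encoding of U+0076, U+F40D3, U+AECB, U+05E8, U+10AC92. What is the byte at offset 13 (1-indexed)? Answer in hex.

1-indexed offset 13 is 0-indexed offset 12.
U+0076 → 1-byte form 76 at offsets 0–0.
U+F40D3 → 4-byte form F3 B4 83 93 at offsets 1–4.
U+AECB → 3-byte form EA BB 8B at offsets 5–7.
U+05E8 → 2-byte form D7 A8 at offsets 8–9.
U+10AC92 → 4-byte form F4 8A B2 92 at offsets 10–13.
Offset 12 falls in char 5's range; it's byte 3 of F4 8A B2 92 = 0xB2.

0xB2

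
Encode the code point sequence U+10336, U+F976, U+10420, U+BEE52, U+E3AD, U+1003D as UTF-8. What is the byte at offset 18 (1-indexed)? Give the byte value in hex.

1-indexed offset 18 is 0-indexed offset 17.
U+10336 → 4-byte form F0 90 8C B6 at offsets 0–3.
U+F976 → 3-byte form EF A5 B6 at offsets 4–6.
U+10420 → 4-byte form F0 90 90 A0 at offsets 7–10.
U+BEE52 → 4-byte form F2 BE B9 92 at offsets 11–14.
U+E3AD → 3-byte form EE 8E AD at offsets 15–17.
Offset 17 falls in char 5's range; it's byte 3 of EE 8E AD = 0xAD.

0xAD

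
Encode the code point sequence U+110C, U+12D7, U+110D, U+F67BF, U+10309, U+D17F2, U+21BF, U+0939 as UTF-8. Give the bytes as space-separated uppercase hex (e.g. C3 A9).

E1 84 8C E1 8B 97 E1 84 8D F3 B6 9E BF F0 90 8C 89 F3 91 9F B2 E2 86 BF E0 A4 B9

U+110C: 3-byte form → E1 84 8C.
U+12D7: 3-byte form → E1 8B 97.
U+110D: 3-byte form → E1 84 8D.
U+F67BF: 4-byte form → F3 B6 9E BF.
U+10309: 4-byte form → F0 90 8C 89.
U+D17F2: 4-byte form → F3 91 9F B2.
U+21BF: 3-byte form → E2 86 BF.
U+0939: 3-byte form → E0 A4 B9.
Concatenated (27 bytes): E1 84 8C E1 8B 97 E1 84 8D F3 B6 9E BF F0 90 8C 89 F3 91 9F B2 E2 86 BF E0 A4 B9.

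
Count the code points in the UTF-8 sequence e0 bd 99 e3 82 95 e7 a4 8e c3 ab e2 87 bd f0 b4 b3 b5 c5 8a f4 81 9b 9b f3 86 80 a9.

9

Byte at offset 0: 0xE0 = 11100000 → 3-byte char (#1). Advance 3.
Byte at offset 3: 0xE3 = 11100011 → 3-byte char (#2). Advance 3.
Byte at offset 6: 0xE7 = 11100111 → 3-byte char (#3). Advance 3.
Byte at offset 9: 0xC3 = 11000011 → 2-byte char (#4). Advance 2.
Byte at offset 11: 0xE2 = 11100010 → 3-byte char (#5). Advance 3.
Byte at offset 14: 0xF0 = 11110000 → 4-byte char (#6). Advance 4.
Byte at offset 18: 0xC5 = 11000101 → 2-byte char (#7). Advance 2.
Byte at offset 20: 0xF4 = 11110100 → 4-byte char (#8). Advance 4.
Byte at offset 24: 0xF3 = 11110011 → 4-byte char (#9). Advance 4.
Reached end at offset 28 after 9 code points.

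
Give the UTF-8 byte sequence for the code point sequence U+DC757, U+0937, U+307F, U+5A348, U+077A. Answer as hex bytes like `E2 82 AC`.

U+DC757: 4-byte form → F3 9C 9D 97.
U+0937: 3-byte form → E0 A4 B7.
U+307F: 3-byte form → E3 81 BF.
U+5A348: 4-byte form → F1 9A 8D 88.
U+077A: 2-byte form → DD BA.
Concatenated (16 bytes): F3 9C 9D 97 E0 A4 B7 E3 81 BF F1 9A 8D 88 DD BA.

F3 9C 9D 97 E0 A4 B7 E3 81 BF F1 9A 8D 88 DD BA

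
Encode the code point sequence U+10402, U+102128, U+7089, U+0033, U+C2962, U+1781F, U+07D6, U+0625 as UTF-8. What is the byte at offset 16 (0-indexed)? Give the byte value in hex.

0xF0

U+10402 → 4-byte form F0 90 90 82 at offsets 0–3.
U+102128 → 4-byte form F4 82 84 A8 at offsets 4–7.
U+7089 → 3-byte form E7 82 89 at offsets 8–10.
U+0033 → 1-byte form 33 at offsets 11–11.
U+C2962 → 4-byte form F3 82 A5 A2 at offsets 12–15.
U+1781F → 4-byte form F0 97 A0 9F at offsets 16–19.
Offset 16 falls in char 6's range; it's byte 1 of F0 97 A0 9F = 0xF0.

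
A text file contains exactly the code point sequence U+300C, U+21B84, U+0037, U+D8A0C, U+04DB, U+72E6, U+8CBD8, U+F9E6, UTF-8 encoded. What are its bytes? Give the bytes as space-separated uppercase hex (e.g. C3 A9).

U+300C: 3-byte form → E3 80 8C.
U+21B84: 4-byte form → F0 A1 AE 84.
U+0037: 1-byte form → 37.
U+D8A0C: 4-byte form → F3 98 A8 8C.
U+04DB: 2-byte form → D3 9B.
U+72E6: 3-byte form → E7 8B A6.
U+8CBD8: 4-byte form → F2 8C AF 98.
U+F9E6: 3-byte form → EF A7 A6.
Concatenated (24 bytes): E3 80 8C F0 A1 AE 84 37 F3 98 A8 8C D3 9B E7 8B A6 F2 8C AF 98 EF A7 A6.

E3 80 8C F0 A1 AE 84 37 F3 98 A8 8C D3 9B E7 8B A6 F2 8C AF 98 EF A7 A6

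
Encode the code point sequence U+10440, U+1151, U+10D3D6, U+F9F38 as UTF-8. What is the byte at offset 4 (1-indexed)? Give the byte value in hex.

1-indexed offset 4 is 0-indexed offset 3.
U+10440 → 4-byte form F0 90 91 80 at offsets 0–3.
Offset 3 falls in char 1's range; it's byte 4 of F0 90 91 80 = 0x80.

0x80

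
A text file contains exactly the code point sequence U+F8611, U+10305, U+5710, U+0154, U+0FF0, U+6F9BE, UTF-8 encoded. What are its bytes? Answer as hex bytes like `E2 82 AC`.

U+F8611: 4-byte form → F3 B8 98 91.
U+10305: 4-byte form → F0 90 8C 85.
U+5710: 3-byte form → E5 9C 90.
U+0154: 2-byte form → C5 94.
U+0FF0: 3-byte form → E0 BF B0.
U+6F9BE: 4-byte form → F1 AF A6 BE.
Concatenated (20 bytes): F3 B8 98 91 F0 90 8C 85 E5 9C 90 C5 94 E0 BF B0 F1 AF A6 BE.

F3 B8 98 91 F0 90 8C 85 E5 9C 90 C5 94 E0 BF B0 F1 AF A6 BE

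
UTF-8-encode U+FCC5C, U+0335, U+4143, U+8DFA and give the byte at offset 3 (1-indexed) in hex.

0xB1

1-indexed offset 3 is 0-indexed offset 2.
U+FCC5C → 4-byte form F3 BC B1 9C at offsets 0–3.
Offset 2 falls in char 1's range; it's byte 3 of F3 BC B1 9C = 0xB1.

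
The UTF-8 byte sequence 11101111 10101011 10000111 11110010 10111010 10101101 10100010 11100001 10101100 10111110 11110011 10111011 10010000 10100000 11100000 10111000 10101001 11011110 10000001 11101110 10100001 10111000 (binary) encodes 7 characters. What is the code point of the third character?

Offset 0: leading byte 0xEF = 11101111 → 3-byte char #1 = EF AB 87.
Offset 3: leading byte 0xF2 = 11110010 → 4-byte char #2 = F2 BA AD A2.
Offset 7: leading byte 0xE1 = 11100001 → 3-byte char #3 = E1 AC BE.
Leading byte 0xE1 = 11100001 matches 1110xxxx → 3-byte sequence.
Byte 1: 0xE1 = 11100001, payload 0001 (4 bits).
Byte 2: 0xAC = 10101100 (10xxxxxx ✓), payload 101100.
Byte 3: 0xBE = 10111110 (10xxxxxx ✓), payload 111110.
Concatenate: 0001101100111110 = 0x1B3E (16 bits → U+1B3E).

U+1B3E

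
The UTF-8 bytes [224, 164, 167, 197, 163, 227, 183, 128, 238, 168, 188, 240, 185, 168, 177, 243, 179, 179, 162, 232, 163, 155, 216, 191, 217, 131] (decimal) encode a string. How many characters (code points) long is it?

Byte at offset 0: 0xE0 = 11100000 → 3-byte char (#1). Advance 3.
Byte at offset 3: 0xC5 = 11000101 → 2-byte char (#2). Advance 2.
Byte at offset 5: 0xE3 = 11100011 → 3-byte char (#3). Advance 3.
Byte at offset 8: 0xEE = 11101110 → 3-byte char (#4). Advance 3.
Byte at offset 11: 0xF0 = 11110000 → 4-byte char (#5). Advance 4.
Byte at offset 15: 0xF3 = 11110011 → 4-byte char (#6). Advance 4.
Byte at offset 19: 0xE8 = 11101000 → 3-byte char (#7). Advance 3.
Byte at offset 22: 0xD8 = 11011000 → 2-byte char (#8). Advance 2.
Byte at offset 24: 0xD9 = 11011001 → 2-byte char (#9). Advance 2.
Reached end at offset 26 after 9 code points.

9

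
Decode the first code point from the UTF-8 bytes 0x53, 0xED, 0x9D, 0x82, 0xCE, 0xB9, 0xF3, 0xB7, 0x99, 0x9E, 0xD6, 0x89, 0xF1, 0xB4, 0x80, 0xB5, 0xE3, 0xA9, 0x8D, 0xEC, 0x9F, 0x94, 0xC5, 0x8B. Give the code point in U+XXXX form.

U+0053

Offset 0: leading byte 0x53 = 01010011 → 1-byte char #1 = 53.
Leading byte 0x53 = 01010011 matches 0xxxxxxx → 1-byte sequence.
Byte 1: 0x53 = 01010011, payload 1010011 (7 bits).
Concatenate: 1010011 = 0x53 (7 bits → U+0053).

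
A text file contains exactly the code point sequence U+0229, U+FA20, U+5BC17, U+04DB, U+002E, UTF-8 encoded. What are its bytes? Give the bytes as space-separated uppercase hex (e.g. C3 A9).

U+0229: 2-byte form → C8 A9.
U+FA20: 3-byte form → EF A8 A0.
U+5BC17: 4-byte form → F1 9B B0 97.
U+04DB: 2-byte form → D3 9B.
U+002E: 1-byte form → 2E.
Concatenated (12 bytes): C8 A9 EF A8 A0 F1 9B B0 97 D3 9B 2E.

C8 A9 EF A8 A0 F1 9B B0 97 D3 9B 2E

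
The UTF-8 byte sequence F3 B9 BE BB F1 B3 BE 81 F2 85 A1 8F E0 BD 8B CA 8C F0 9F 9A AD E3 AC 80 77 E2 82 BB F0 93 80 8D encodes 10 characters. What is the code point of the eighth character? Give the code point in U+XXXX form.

Offset 0: leading byte 0xF3 = 11110011 → 4-byte char #1 = F3 B9 BE BB.
Offset 4: leading byte 0xF1 = 11110001 → 4-byte char #2 = F1 B3 BE 81.
Offset 8: leading byte 0xF2 = 11110010 → 4-byte char #3 = F2 85 A1 8F.
Offset 12: leading byte 0xE0 = 11100000 → 3-byte char #4 = E0 BD 8B.
Offset 15: leading byte 0xCA = 11001010 → 2-byte char #5 = CA 8C.
Offset 17: leading byte 0xF0 = 11110000 → 4-byte char #6 = F0 9F 9A AD.
Offset 21: leading byte 0xE3 = 11100011 → 3-byte char #7 = E3 AC 80.
Offset 24: leading byte 0x77 = 01110111 → 1-byte char #8 = 77.
Leading byte 0x77 = 01110111 matches 0xxxxxxx → 1-byte sequence.
Byte 1: 0x77 = 01110111, payload 1110111 (7 bits).
Concatenate: 1110111 = 0x77 (7 bits → U+0077).

U+0077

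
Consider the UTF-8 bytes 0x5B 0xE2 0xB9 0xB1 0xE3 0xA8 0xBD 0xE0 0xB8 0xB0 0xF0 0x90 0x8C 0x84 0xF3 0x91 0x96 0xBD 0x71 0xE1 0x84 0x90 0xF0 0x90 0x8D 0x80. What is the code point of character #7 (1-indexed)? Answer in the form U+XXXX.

U+0071

Offset 0: leading byte 0x5B = 01011011 → 1-byte char #1 = 5B.
Offset 1: leading byte 0xE2 = 11100010 → 3-byte char #2 = E2 B9 B1.
Offset 4: leading byte 0xE3 = 11100011 → 3-byte char #3 = E3 A8 BD.
Offset 7: leading byte 0xE0 = 11100000 → 3-byte char #4 = E0 B8 B0.
Offset 10: leading byte 0xF0 = 11110000 → 4-byte char #5 = F0 90 8C 84.
Offset 14: leading byte 0xF3 = 11110011 → 4-byte char #6 = F3 91 96 BD.
Offset 18: leading byte 0x71 = 01110001 → 1-byte char #7 = 71.
Leading byte 0x71 = 01110001 matches 0xxxxxxx → 1-byte sequence.
Byte 1: 0x71 = 01110001, payload 1110001 (7 bits).
Concatenate: 1110001 = 0x71 (7 bits → U+0071).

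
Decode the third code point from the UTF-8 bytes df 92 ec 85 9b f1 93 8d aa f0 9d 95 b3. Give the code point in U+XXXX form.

U+5336A

Offset 0: leading byte 0xDF = 11011111 → 2-byte char #1 = DF 92.
Offset 2: leading byte 0xEC = 11101100 → 3-byte char #2 = EC 85 9B.
Offset 5: leading byte 0xF1 = 11110001 → 4-byte char #3 = F1 93 8D AA.
Leading byte 0xF1 = 11110001 matches 11110xxx → 4-byte sequence.
Byte 1: 0xF1 = 11110001, payload 001 (3 bits).
Byte 2: 0x93 = 10010011 (10xxxxxx ✓), payload 010011.
Byte 3: 0x8D = 10001101 (10xxxxxx ✓), payload 001101.
Byte 4: 0xAA = 10101010 (10xxxxxx ✓), payload 101010.
Concatenate: 001010011001101101010 = 0x5336A (21 bits → U+5336A).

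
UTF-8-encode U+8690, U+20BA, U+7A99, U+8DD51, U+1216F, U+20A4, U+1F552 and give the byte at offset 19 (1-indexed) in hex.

0x82

1-indexed offset 19 is 0-indexed offset 18.
U+8690 → 3-byte form E8 9A 90 at offsets 0–2.
U+20BA → 3-byte form E2 82 BA at offsets 3–5.
U+7A99 → 3-byte form E7 AA 99 at offsets 6–8.
U+8DD51 → 4-byte form F2 8D B5 91 at offsets 9–12.
U+1216F → 4-byte form F0 92 85 AF at offsets 13–16.
U+20A4 → 3-byte form E2 82 A4 at offsets 17–19.
Offset 18 falls in char 6's range; it's byte 2 of E2 82 A4 = 0x82.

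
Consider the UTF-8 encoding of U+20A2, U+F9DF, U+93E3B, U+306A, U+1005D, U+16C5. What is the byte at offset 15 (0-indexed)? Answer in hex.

U+20A2 → 3-byte form E2 82 A2 at offsets 0–2.
U+F9DF → 3-byte form EF A7 9F at offsets 3–5.
U+93E3B → 4-byte form F2 93 B8 BB at offsets 6–9.
U+306A → 3-byte form E3 81 AA at offsets 10–12.
U+1005D → 4-byte form F0 90 81 9D at offsets 13–16.
Offset 15 falls in char 5's range; it's byte 3 of F0 90 81 9D = 0x81.

0x81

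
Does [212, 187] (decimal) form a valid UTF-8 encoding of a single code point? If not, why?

valid

Leading byte 0xD4 = 11010100 → 2-byte form.
Continuation bytes 0xBB=10111011 all match 10xxxxxx.
Decoded value 0x53B is ≥ 0x80 (shortest form) and not a surrogate.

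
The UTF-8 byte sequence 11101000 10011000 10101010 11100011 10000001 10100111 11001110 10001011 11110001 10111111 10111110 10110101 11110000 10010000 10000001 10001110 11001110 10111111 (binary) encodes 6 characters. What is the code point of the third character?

Offset 0: leading byte 0xE8 = 11101000 → 3-byte char #1 = E8 98 AA.
Offset 3: leading byte 0xE3 = 11100011 → 3-byte char #2 = E3 81 A7.
Offset 6: leading byte 0xCE = 11001110 → 2-byte char #3 = CE 8B.
Leading byte 0xCE = 11001110 matches 110xxxxx → 2-byte sequence.
Byte 1: 0xCE = 11001110, payload 01110 (5 bits).
Byte 2: 0x8B = 10001011 (10xxxxxx ✓), payload 001011.
Concatenate: 01110001011 = 0x38B (11 bits → U+038B).

U+038B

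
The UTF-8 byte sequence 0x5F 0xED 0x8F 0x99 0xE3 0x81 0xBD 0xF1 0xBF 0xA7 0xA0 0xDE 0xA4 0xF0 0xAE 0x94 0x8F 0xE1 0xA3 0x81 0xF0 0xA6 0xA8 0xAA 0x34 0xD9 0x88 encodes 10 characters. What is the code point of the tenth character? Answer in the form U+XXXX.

Offset 0: leading byte 0x5F = 01011111 → 1-byte char #1 = 5F.
Offset 1: leading byte 0xED = 11101101 → 3-byte char #2 = ED 8F 99.
Offset 4: leading byte 0xE3 = 11100011 → 3-byte char #3 = E3 81 BD.
Offset 7: leading byte 0xF1 = 11110001 → 4-byte char #4 = F1 BF A7 A0.
Offset 11: leading byte 0xDE = 11011110 → 2-byte char #5 = DE A4.
Offset 13: leading byte 0xF0 = 11110000 → 4-byte char #6 = F0 AE 94 8F.
Offset 17: leading byte 0xE1 = 11100001 → 3-byte char #7 = E1 A3 81.
Offset 20: leading byte 0xF0 = 11110000 → 4-byte char #8 = F0 A6 A8 AA.
Offset 24: leading byte 0x34 = 00110100 → 1-byte char #9 = 34.
Offset 25: leading byte 0xD9 = 11011001 → 2-byte char #10 = D9 88.
Leading byte 0xD9 = 11011001 matches 110xxxxx → 2-byte sequence.
Byte 1: 0xD9 = 11011001, payload 11001 (5 bits).
Byte 2: 0x88 = 10001000 (10xxxxxx ✓), payload 001000.
Concatenate: 11001001000 = 0x648 (11 bits → U+0648).

U+0648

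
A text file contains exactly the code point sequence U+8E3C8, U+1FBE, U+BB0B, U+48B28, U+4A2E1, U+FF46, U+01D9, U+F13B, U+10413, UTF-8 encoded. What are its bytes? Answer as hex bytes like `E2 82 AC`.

F2 8E 8F 88 E1 BE BE EB AC 8B F1 88 AC A8 F1 8A 8B A1 EF BD 86 C7 99 EF 84 BB F0 90 90 93

U+8E3C8: 4-byte form → F2 8E 8F 88.
U+1FBE: 3-byte form → E1 BE BE.
U+BB0B: 3-byte form → EB AC 8B.
U+48B28: 4-byte form → F1 88 AC A8.
U+4A2E1: 4-byte form → F1 8A 8B A1.
U+FF46: 3-byte form → EF BD 86.
U+01D9: 2-byte form → C7 99.
U+F13B: 3-byte form → EF 84 BB.
U+10413: 4-byte form → F0 90 90 93.
Concatenated (30 bytes): F2 8E 8F 88 E1 BE BE EB AC 8B F1 88 AC A8 F1 8A 8B A1 EF BD 86 C7 99 EF 84 BB F0 90 90 93.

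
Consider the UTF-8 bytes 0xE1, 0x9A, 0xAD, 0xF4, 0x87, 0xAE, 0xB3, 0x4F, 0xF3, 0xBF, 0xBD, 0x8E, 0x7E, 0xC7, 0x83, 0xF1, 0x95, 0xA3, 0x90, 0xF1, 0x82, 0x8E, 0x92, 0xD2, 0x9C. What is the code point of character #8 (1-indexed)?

Offset 0: leading byte 0xE1 = 11100001 → 3-byte char #1 = E1 9A AD.
Offset 3: leading byte 0xF4 = 11110100 → 4-byte char #2 = F4 87 AE B3.
Offset 7: leading byte 0x4F = 01001111 → 1-byte char #3 = 4F.
Offset 8: leading byte 0xF3 = 11110011 → 4-byte char #4 = F3 BF BD 8E.
Offset 12: leading byte 0x7E = 01111110 → 1-byte char #5 = 7E.
Offset 13: leading byte 0xC7 = 11000111 → 2-byte char #6 = C7 83.
Offset 15: leading byte 0xF1 = 11110001 → 4-byte char #7 = F1 95 A3 90.
Offset 19: leading byte 0xF1 = 11110001 → 4-byte char #8 = F1 82 8E 92.
Leading byte 0xF1 = 11110001 matches 11110xxx → 4-byte sequence.
Byte 1: 0xF1 = 11110001, payload 001 (3 bits).
Byte 2: 0x82 = 10000010 (10xxxxxx ✓), payload 000010.
Byte 3: 0x8E = 10001110 (10xxxxxx ✓), payload 001110.
Byte 4: 0x92 = 10010010 (10xxxxxx ✓), payload 010010.
Concatenate: 001000010001110010010 = 0x42392 (21 bits → U+42392).

U+42392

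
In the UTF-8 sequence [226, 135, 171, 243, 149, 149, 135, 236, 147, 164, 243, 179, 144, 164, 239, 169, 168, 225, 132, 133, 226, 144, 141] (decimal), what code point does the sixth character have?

Offset 0: leading byte 0xE2 = 11100010 → 3-byte char #1 = E2 87 AB.
Offset 3: leading byte 0xF3 = 11110011 → 4-byte char #2 = F3 95 95 87.
Offset 7: leading byte 0xEC = 11101100 → 3-byte char #3 = EC 93 A4.
Offset 10: leading byte 0xF3 = 11110011 → 4-byte char #4 = F3 B3 90 A4.
Offset 14: leading byte 0xEF = 11101111 → 3-byte char #5 = EF A9 A8.
Offset 17: leading byte 0xE1 = 11100001 → 3-byte char #6 = E1 84 85.
Leading byte 0xE1 = 11100001 matches 1110xxxx → 3-byte sequence.
Byte 1: 0xE1 = 11100001, payload 0001 (4 bits).
Byte 2: 0x84 = 10000100 (10xxxxxx ✓), payload 000100.
Byte 3: 0x85 = 10000101 (10xxxxxx ✓), payload 000101.
Concatenate: 0001000100000101 = 0x1105 (16 bits → U+1105).

U+1105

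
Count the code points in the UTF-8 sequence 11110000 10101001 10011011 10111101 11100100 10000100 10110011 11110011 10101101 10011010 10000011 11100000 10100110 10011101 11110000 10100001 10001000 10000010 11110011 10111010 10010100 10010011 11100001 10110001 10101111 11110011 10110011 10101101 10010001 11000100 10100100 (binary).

9

Byte at offset 0: 0xF0 = 11110000 → 4-byte char (#1). Advance 4.
Byte at offset 4: 0xE4 = 11100100 → 3-byte char (#2). Advance 3.
Byte at offset 7: 0xF3 = 11110011 → 4-byte char (#3). Advance 4.
Byte at offset 11: 0xE0 = 11100000 → 3-byte char (#4). Advance 3.
Byte at offset 14: 0xF0 = 11110000 → 4-byte char (#5). Advance 4.
Byte at offset 18: 0xF3 = 11110011 → 4-byte char (#6). Advance 4.
Byte at offset 22: 0xE1 = 11100001 → 3-byte char (#7). Advance 3.
Byte at offset 25: 0xF3 = 11110011 → 4-byte char (#8). Advance 4.
Byte at offset 29: 0xC4 = 11000100 → 2-byte char (#9). Advance 2.
Reached end at offset 31 after 9 code points.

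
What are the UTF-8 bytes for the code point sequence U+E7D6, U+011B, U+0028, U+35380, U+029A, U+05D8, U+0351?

EE 9F 96 C4 9B 28 F0 B5 8E 80 CA 9A D7 98 CD 91

U+E7D6: 3-byte form → EE 9F 96.
U+011B: 2-byte form → C4 9B.
U+0028: 1-byte form → 28.
U+35380: 4-byte form → F0 B5 8E 80.
U+029A: 2-byte form → CA 9A.
U+05D8: 2-byte form → D7 98.
U+0351: 2-byte form → CD 91.
Concatenated (16 bytes): EE 9F 96 C4 9B 28 F0 B5 8E 80 CA 9A D7 98 CD 91.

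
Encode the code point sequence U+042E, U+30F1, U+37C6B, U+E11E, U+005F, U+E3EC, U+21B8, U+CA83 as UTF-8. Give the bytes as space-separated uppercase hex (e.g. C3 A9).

D0 AE E3 83 B1 F0 B7 B1 AB EE 84 9E 5F EE 8F AC E2 86 B8 EC AA 83

U+042E: 2-byte form → D0 AE.
U+30F1: 3-byte form → E3 83 B1.
U+37C6B: 4-byte form → F0 B7 B1 AB.
U+E11E: 3-byte form → EE 84 9E.
U+005F: 1-byte form → 5F.
U+E3EC: 3-byte form → EE 8F AC.
U+21B8: 3-byte form → E2 86 B8.
U+CA83: 3-byte form → EC AA 83.
Concatenated (22 bytes): D0 AE E3 83 B1 F0 B7 B1 AB EE 84 9E 5F EE 8F AC E2 86 B8 EC AA 83.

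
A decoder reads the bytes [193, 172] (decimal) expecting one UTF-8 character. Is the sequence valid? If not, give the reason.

invalid (overlong encoding)

Leading byte 0xC1 = 11000001 → 2-byte form.
Continuation bytes all match 10xxxxxx. Payload decodes to 0x6C.
But 0x6C < 0x80, the minimum for a 2-byte sequence — this is an overlong encoding.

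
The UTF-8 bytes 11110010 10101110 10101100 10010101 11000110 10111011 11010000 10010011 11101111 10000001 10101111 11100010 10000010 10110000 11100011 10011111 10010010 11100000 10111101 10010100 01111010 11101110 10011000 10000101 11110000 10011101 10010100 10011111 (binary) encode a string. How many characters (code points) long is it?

Byte at offset 0: 0xF2 = 11110010 → 4-byte char (#1). Advance 4.
Byte at offset 4: 0xC6 = 11000110 → 2-byte char (#2). Advance 2.
Byte at offset 6: 0xD0 = 11010000 → 2-byte char (#3). Advance 2.
Byte at offset 8: 0xEF = 11101111 → 3-byte char (#4). Advance 3.
Byte at offset 11: 0xE2 = 11100010 → 3-byte char (#5). Advance 3.
Byte at offset 14: 0xE3 = 11100011 → 3-byte char (#6). Advance 3.
Byte at offset 17: 0xE0 = 11100000 → 3-byte char (#7). Advance 3.
Byte at offset 20: 0x7A = 01111010 → 1-byte char (#8). Advance 1.
Byte at offset 21: 0xEE = 11101110 → 3-byte char (#9). Advance 3.
Byte at offset 24: 0xF0 = 11110000 → 4-byte char (#10). Advance 4.
Reached end at offset 28 after 10 code points.

10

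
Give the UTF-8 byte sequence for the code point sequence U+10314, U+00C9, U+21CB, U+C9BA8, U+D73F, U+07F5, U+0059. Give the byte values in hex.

U+10314: 4-byte form → F0 90 8C 94.
U+00C9: 2-byte form → C3 89.
U+21CB: 3-byte form → E2 87 8B.
U+C9BA8: 4-byte form → F3 89 AE A8.
U+D73F: 3-byte form → ED 9C BF.
U+07F5: 2-byte form → DF B5.
U+0059: 1-byte form → 59.
Concatenated (19 bytes): F0 90 8C 94 C3 89 E2 87 8B F3 89 AE A8 ED 9C BF DF B5 59.

F0 90 8C 94 C3 89 E2 87 8B F3 89 AE A8 ED 9C BF DF B5 59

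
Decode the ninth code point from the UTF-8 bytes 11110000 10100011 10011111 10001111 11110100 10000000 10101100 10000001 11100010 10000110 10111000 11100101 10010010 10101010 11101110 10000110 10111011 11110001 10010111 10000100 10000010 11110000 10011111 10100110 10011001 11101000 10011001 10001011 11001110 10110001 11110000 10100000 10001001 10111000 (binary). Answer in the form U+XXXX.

U+03B1

Offset 0: leading byte 0xF0 = 11110000 → 4-byte char #1 = F0 A3 9F 8F.
Offset 4: leading byte 0xF4 = 11110100 → 4-byte char #2 = F4 80 AC 81.
Offset 8: leading byte 0xE2 = 11100010 → 3-byte char #3 = E2 86 B8.
Offset 11: leading byte 0xE5 = 11100101 → 3-byte char #4 = E5 92 AA.
Offset 14: leading byte 0xEE = 11101110 → 3-byte char #5 = EE 86 BB.
Offset 17: leading byte 0xF1 = 11110001 → 4-byte char #6 = F1 97 84 82.
Offset 21: leading byte 0xF0 = 11110000 → 4-byte char #7 = F0 9F A6 99.
Offset 25: leading byte 0xE8 = 11101000 → 3-byte char #8 = E8 99 8B.
Offset 28: leading byte 0xCE = 11001110 → 2-byte char #9 = CE B1.
Leading byte 0xCE = 11001110 matches 110xxxxx → 2-byte sequence.
Byte 1: 0xCE = 11001110, payload 01110 (5 bits).
Byte 2: 0xB1 = 10110001 (10xxxxxx ✓), payload 110001.
Concatenate: 01110110001 = 0x3B1 (11 bits → U+03B1).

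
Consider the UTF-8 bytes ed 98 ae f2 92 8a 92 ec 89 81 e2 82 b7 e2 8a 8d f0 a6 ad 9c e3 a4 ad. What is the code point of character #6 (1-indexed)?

U+26B5C

Offset 0: leading byte 0xED = 11101101 → 3-byte char #1 = ED 98 AE.
Offset 3: leading byte 0xF2 = 11110010 → 4-byte char #2 = F2 92 8A 92.
Offset 7: leading byte 0xEC = 11101100 → 3-byte char #3 = EC 89 81.
Offset 10: leading byte 0xE2 = 11100010 → 3-byte char #4 = E2 82 B7.
Offset 13: leading byte 0xE2 = 11100010 → 3-byte char #5 = E2 8A 8D.
Offset 16: leading byte 0xF0 = 11110000 → 4-byte char #6 = F0 A6 AD 9C.
Leading byte 0xF0 = 11110000 matches 11110xxx → 4-byte sequence.
Byte 1: 0xF0 = 11110000, payload 000 (3 bits).
Byte 2: 0xA6 = 10100110 (10xxxxxx ✓), payload 100110.
Byte 3: 0xAD = 10101101 (10xxxxxx ✓), payload 101101.
Byte 4: 0x9C = 10011100 (10xxxxxx ✓), payload 011100.
Concatenate: 000100110101101011100 = 0x26B5C (21 bits → U+26B5C).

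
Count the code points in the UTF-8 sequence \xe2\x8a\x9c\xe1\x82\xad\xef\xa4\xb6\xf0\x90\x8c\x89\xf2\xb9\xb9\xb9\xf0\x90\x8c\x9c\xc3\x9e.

7

Byte at offset 0: 0xE2 = 11100010 → 3-byte char (#1). Advance 3.
Byte at offset 3: 0xE1 = 11100001 → 3-byte char (#2). Advance 3.
Byte at offset 6: 0xEF = 11101111 → 3-byte char (#3). Advance 3.
Byte at offset 9: 0xF0 = 11110000 → 4-byte char (#4). Advance 4.
Byte at offset 13: 0xF2 = 11110010 → 4-byte char (#5). Advance 4.
Byte at offset 17: 0xF0 = 11110000 → 4-byte char (#6). Advance 4.
Byte at offset 21: 0xC3 = 11000011 → 2-byte char (#7). Advance 2.
Reached end at offset 23 after 7 code points.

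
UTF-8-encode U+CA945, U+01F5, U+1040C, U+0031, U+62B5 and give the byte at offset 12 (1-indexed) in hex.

0xE6

1-indexed offset 12 is 0-indexed offset 11.
U+CA945 → 4-byte form F3 8A A5 85 at offsets 0–3.
U+01F5 → 2-byte form C7 B5 at offsets 4–5.
U+1040C → 4-byte form F0 90 90 8C at offsets 6–9.
U+0031 → 1-byte form 31 at offsets 10–10.
U+62B5 → 3-byte form E6 8A B5 at offsets 11–13.
Offset 11 falls in char 5's range; it's byte 1 of E6 8A B5 = 0xE6.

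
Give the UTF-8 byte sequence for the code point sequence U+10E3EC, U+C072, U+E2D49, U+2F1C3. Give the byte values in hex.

U+10E3EC: 4-byte form → F4 8E 8F AC.
U+C072: 3-byte form → EC 81 B2.
U+E2D49: 4-byte form → F3 A2 B5 89.
U+2F1C3: 4-byte form → F0 AF 87 83.
Concatenated (15 bytes): F4 8E 8F AC EC 81 B2 F3 A2 B5 89 F0 AF 87 83.

F4 8E 8F AC EC 81 B2 F3 A2 B5 89 F0 AF 87 83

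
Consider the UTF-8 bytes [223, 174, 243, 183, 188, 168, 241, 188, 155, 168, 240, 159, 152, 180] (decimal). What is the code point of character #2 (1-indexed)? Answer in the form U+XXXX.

U+F7F28

Offset 0: leading byte 0xDF = 11011111 → 2-byte char #1 = DF AE.
Offset 2: leading byte 0xF3 = 11110011 → 4-byte char #2 = F3 B7 BC A8.
Leading byte 0xF3 = 11110011 matches 11110xxx → 4-byte sequence.
Byte 1: 0xF3 = 11110011, payload 011 (3 bits).
Byte 2: 0xB7 = 10110111 (10xxxxxx ✓), payload 110111.
Byte 3: 0xBC = 10111100 (10xxxxxx ✓), payload 111100.
Byte 4: 0xA8 = 10101000 (10xxxxxx ✓), payload 101000.
Concatenate: 011110111111100101000 = 0xF7F28 (21 bits → U+F7F28).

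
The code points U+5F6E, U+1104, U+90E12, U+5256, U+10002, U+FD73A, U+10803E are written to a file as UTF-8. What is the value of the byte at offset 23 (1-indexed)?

0x88

1-indexed offset 23 is 0-indexed offset 22.
U+5F6E → 3-byte form E5 BD AE at offsets 0–2.
U+1104 → 3-byte form E1 84 84 at offsets 3–5.
U+90E12 → 4-byte form F2 90 B8 92 at offsets 6–9.
U+5256 → 3-byte form E5 89 96 at offsets 10–12.
U+10002 → 4-byte form F0 90 80 82 at offsets 13–16.
U+FD73A → 4-byte form F3 BD 9C BA at offsets 17–20.
U+10803E → 4-byte form F4 88 80 BE at offsets 21–24.
Offset 22 falls in char 7's range; it's byte 2 of F4 88 80 BE = 0x88.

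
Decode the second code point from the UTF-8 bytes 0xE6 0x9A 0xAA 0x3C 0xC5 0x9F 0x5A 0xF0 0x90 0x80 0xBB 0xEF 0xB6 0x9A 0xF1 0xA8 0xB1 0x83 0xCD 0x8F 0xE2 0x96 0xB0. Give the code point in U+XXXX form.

Offset 0: leading byte 0xE6 = 11100110 → 3-byte char #1 = E6 9A AA.
Offset 3: leading byte 0x3C = 00111100 → 1-byte char #2 = 3C.
Leading byte 0x3C = 00111100 matches 0xxxxxxx → 1-byte sequence.
Byte 1: 0x3C = 00111100, payload 0111100 (7 bits).
Concatenate: 0111100 = 0x3C (7 bits → U+003C).

U+003C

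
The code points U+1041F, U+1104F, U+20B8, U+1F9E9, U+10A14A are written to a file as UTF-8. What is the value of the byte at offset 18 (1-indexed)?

1-indexed offset 18 is 0-indexed offset 17.
U+1041F → 4-byte form F0 90 90 9F at offsets 0–3.
U+1104F → 4-byte form F0 91 81 8F at offsets 4–7.
U+20B8 → 3-byte form E2 82 B8 at offsets 8–10.
U+1F9E9 → 4-byte form F0 9F A7 A9 at offsets 11–14.
U+10A14A → 4-byte form F4 8A 85 8A at offsets 15–18.
Offset 17 falls in char 5's range; it's byte 3 of F4 8A 85 8A = 0x85.

0x85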